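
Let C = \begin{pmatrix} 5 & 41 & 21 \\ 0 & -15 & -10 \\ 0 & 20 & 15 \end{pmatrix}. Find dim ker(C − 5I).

C − 5I = [[0, 41, 21], [0, -20, -10], [0, 20, 10]].
This matrix has rank 2, so its null space has dimension 3 − 2 = 1.

1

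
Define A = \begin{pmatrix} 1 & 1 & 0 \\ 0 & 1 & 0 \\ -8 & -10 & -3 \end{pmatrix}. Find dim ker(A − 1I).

A − 1I = [[0, 1, 0], [0, 0, 0], [-8, -10, -4]].
This matrix has rank 2, so its null space has dimension 3 − 2 = 1.

1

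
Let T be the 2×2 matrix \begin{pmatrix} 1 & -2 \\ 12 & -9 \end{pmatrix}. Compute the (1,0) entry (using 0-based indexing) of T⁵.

17292

Characteristic polynomial: μ^2 + 8μ + 15 = (μ + 3)(μ + 5), so the eigenvalues are -5, -3.
μ=-3: eigenvector (1, 2).
μ=-5: eigenvector (1, 3).
P = [[1, 1], [2, 3]], D = diag(-3, -5), P⁻¹ = [[3, -1], [-2, 1]].
T⁵ = P·diag(-243, -3125)·P⁻¹ = [[5521, -2882], [17292, -8889]].
The requested entry is 17292.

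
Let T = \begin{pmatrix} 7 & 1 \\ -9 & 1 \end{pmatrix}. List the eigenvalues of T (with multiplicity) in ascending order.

Characteristic polynomial: p(s) = s^2 - 8s + 16 = (s - 4)^2.
Roots (with multiplicity): 4, 4.

4, 4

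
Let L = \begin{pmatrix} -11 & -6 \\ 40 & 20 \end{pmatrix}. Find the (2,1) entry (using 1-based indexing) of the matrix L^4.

14760

Characteristic polynomial: s^2 - 9s + 20 = (s - 5)(s - 4), so the eigenvalues are 4, 5.
s=4: eigenvector (-2, 5).
s=5: eigenvector (3, -8).
P = [[-2, 3], [5, -8]], D = diag(4, 5), P⁻¹ = [[-8, -3], [-5, -2]].
L⁴ = P·diag(256, 625)·P⁻¹ = [[-5279, -2214], [14760, 6160]].
The requested entry is 14760.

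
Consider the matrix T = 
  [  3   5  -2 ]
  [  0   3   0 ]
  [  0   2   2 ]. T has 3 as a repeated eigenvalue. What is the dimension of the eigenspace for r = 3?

T − 3I = [[0, 5, -2], [0, 0, 0], [0, 2, -1]].
This matrix has rank 2, so its null space has dimension 3 − 2 = 1.

1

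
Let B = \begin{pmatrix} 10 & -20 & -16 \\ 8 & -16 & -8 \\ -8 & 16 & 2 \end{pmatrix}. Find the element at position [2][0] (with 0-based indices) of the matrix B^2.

32

Characteristic polynomial: r^3 + 4r^2 - 12r = r(r - 2)(r + 6), so the eigenvalues are -6, 0, 2.
r=-6: eigenvector (1, 0, 1).
r=0: eigenvector (2, 1, 0).
r=2: eigenvector (-8, -4, 1).
P = [[1, 2, -8], [0, 1, -4], [1, 0, 1]], D = diag(-6, 0, 2), P⁻¹ = [[1, -2, 0], [-4, 9, 4], [-1, 2, 1]].
B² = P·diag(36, 0, 4)·P⁻¹ = [[68, -136, -32], [16, -32, -16], [32, -64, 4]].
The requested entry is 32.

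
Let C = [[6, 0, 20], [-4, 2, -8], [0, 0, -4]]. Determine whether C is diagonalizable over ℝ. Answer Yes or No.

Yes

Characteristic polynomial: p(s) = s^3 - 4s^2 - 20s + 48 = (s - 6)(s - 2)(s + 4).
All 3 eigenvalues are distinct, so C is diagonalizable.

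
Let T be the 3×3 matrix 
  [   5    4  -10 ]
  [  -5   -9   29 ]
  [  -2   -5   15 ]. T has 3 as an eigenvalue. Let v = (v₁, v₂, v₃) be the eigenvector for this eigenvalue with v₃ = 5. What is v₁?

T − 3I = [[2, 4, -10], [-5, -12, 29], [-2, -5, 12]].
Solving (T − 3I)v = 0 gives the eigenspace spanned by (5, 10, 5).
With v₃ = 5, v = (5, 10, 5), so v₁ = 5.

5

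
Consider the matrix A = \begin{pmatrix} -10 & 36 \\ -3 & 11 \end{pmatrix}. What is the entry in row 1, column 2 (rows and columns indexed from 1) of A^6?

756

Characteristic polynomial: λ^2 - λ - 2 = (λ - 2)(λ + 1), so the eigenvalues are -1, 2.
λ=-1: eigenvector (4, 1).
λ=2: eigenvector (3, 1).
P = [[4, 3], [1, 1]], D = diag(-1, 2), P⁻¹ = [[1, -3], [-1, 4]].
A⁶ = P·diag(1, 64)·P⁻¹ = [[-188, 756], [-63, 253]].
The requested entry is 756.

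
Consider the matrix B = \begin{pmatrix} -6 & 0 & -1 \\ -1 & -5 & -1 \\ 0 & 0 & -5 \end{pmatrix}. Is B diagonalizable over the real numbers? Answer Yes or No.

Characteristic polynomial: p(r) = r^3 + 16r^2 + 85r + 150 = (r + 5)^2(r + 6).
r = -5 has algebraic multiplicity 2; rank(B + 5I) = 1, so geometric multiplicity = 2.
Every eigenvalue has geometric = algebraic multiplicity, so B is diagonalizable.

Yes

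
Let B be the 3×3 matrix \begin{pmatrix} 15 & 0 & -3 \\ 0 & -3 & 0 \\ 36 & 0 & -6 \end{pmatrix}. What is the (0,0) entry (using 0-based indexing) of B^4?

Characteristic polynomial: t^3 - 6t^2 - 9t + 54 = (t - 6)(t - 3)(t + 3), so the eigenvalues are -3, 3, 6.
t=3: eigenvector (1, 0, 4).
t=-3: eigenvector (0, 1, 0).
t=6: eigenvector (-1, 0, -3).
P = [[1, 0, -1], [0, 1, 0], [4, 0, -3]], D = diag(3, -3, 6), P⁻¹ = [[-3, 0, 1], [0, 1, 0], [-4, 0, 1]].
B⁴ = P·diag(81, 81, 1296)·P⁻¹ = [[4941, 0, -1215], [0, 81, 0], [14580, 0, -3564]].
The requested entry is 4941.

4941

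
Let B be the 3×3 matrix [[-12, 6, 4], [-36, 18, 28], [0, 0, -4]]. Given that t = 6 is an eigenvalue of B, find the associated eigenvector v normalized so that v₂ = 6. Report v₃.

B − 6I = [[-18, 6, 4], [-36, 12, 28], [0, 0, -10]].
Solving (B − 6I)v = 0 gives the eigenspace spanned by (2, 6, 0).
With v₂ = 6, v = (2, 6, 0), so v₃ = 0.

0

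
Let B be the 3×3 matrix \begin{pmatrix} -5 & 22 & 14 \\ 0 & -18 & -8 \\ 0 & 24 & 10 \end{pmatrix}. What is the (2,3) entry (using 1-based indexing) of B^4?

2560

Characteristic polynomial: μ^3 + 13μ^2 + 52μ + 60 = (μ + 2)(μ + 5)(μ + 6), so the eigenvalues are -6, -5, -2.
μ=-5: eigenvector (1, 0, 0).
μ=-2: eigenvector (2, -1, 2).
μ=-6: eigenvector (2, -2, 3).
P = [[1, 2, 2], [0, -1, -2], [0, 2, 3]], D = diag(-5, -2, -6), P⁻¹ = [[1, -2, -2], [0, 3, 2], [0, -2, -1]].
B⁴ = P·diag(625, 16, 1296)·P⁻¹ = [[625, -6338, -3778], [0, 5136, 2560], [0, -7680, -3824]].
The requested entry is 2560.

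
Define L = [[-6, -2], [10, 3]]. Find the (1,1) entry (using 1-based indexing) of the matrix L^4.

76

Characteristic polynomial: λ^2 + 3λ + 2 = (λ + 1)(λ + 2), so the eigenvalues are -2, -1.
λ=-2: eigenvector (-1, 2).
λ=-1: eigenvector (2, -5).
P = [[-1, 2], [2, -5]], D = diag(-2, -1), P⁻¹ = [[-5, -2], [-2, -1]].
L⁴ = P·diag(16, 1)·P⁻¹ = [[76, 30], [-150, -59]].
The requested entry is 76.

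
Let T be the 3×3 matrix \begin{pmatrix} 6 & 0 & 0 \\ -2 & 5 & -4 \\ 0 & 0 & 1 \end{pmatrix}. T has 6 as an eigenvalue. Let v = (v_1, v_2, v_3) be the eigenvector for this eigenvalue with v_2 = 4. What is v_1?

-2

T − 6I = [[0, 0, 0], [-2, -1, -4], [0, 0, -5]].
Solving (T − 6I)v = 0 gives the eigenspace spanned by (-2, 4, 0).
With v_2 = 4, v = (-2, 4, 0), so v_1 = -2.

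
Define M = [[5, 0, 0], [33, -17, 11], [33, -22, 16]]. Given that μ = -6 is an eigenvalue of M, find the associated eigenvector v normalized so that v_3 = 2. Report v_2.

M + 6I = [[11, 0, 0], [33, -11, 11], [33, -22, 22]].
Solving (M + 6I)v = 0 gives the eigenspace spanned by (0, 2, 2).
With v_3 = 2, v = (0, 2, 2), so v_2 = 2.

2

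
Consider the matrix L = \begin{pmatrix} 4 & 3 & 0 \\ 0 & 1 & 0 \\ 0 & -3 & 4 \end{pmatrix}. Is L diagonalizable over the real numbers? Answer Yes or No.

Characteristic polynomial: p(r) = r^3 - 9r^2 + 24r - 16 = (r - 4)^2(r - 1).
r = 4 has algebraic multiplicity 2; rank(L − 4I) = 1, so geometric multiplicity = 2.
Every eigenvalue has geometric = algebraic multiplicity, so L is diagonalizable.

Yes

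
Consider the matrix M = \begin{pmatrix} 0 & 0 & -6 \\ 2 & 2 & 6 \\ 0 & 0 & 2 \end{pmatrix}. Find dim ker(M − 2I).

2

M − 2I = [[-2, 0, -6], [2, 0, 6], [0, 0, 0]].
This matrix has rank 1, so its null space has dimension 3 − 1 = 2.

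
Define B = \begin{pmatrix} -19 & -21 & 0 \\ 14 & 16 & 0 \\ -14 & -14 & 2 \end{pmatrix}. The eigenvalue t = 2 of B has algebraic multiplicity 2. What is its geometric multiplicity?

B − 2I = [[-21, -21, 0], [14, 14, 0], [-14, -14, 0]].
This matrix has rank 1, so its null space has dimension 3 − 1 = 2.

2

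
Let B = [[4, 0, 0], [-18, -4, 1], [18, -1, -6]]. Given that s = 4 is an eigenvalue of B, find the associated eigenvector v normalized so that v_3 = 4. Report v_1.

B − 4I = [[0, 0, 0], [-18, -8, 1], [18, -1, -10]].
Solving (B − 4I)v = 0 gives the eigenspace spanned by (2, -4, 4).
With v_3 = 4, v = (2, -4, 4), so v_1 = 2.

2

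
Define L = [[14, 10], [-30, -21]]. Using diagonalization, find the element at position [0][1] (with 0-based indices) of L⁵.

15550

Characteristic polynomial: λ^2 + 7λ + 6 = (λ + 1)(λ + 6), so the eigenvalues are -6, -1.
λ=-1: eigenvector (2, -3).
λ=-6: eigenvector (1, -2).
P = [[2, 1], [-3, -2]], D = diag(-1, -6), P⁻¹ = [[2, 1], [-3, -2]].
L⁵ = P·diag(-1, -7776)·P⁻¹ = [[23324, 15550], [-46650, -31101]].
The requested entry is 15550.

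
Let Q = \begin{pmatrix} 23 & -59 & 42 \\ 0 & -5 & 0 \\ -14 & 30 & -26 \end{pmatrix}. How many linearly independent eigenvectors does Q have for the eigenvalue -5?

1

Q + 5I = [[28, -59, 42], [0, 0, 0], [-14, 30, -21]].
This matrix has rank 2, so its null space has dimension 3 − 2 = 1.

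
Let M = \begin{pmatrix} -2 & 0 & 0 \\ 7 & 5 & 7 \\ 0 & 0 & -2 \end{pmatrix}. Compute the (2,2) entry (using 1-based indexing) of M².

Characteristic polynomial: s^3 - s^2 - 16s - 20 = (s - 5)(s + 2)^2, so the eigenvalues are -2, -2, 5.
s=-2: eigenvector (1, 0, -1).
s=5: eigenvector (0, 1, 0).
s=-2: eigenvector (-2, 1, 1).
P = [[1, 0, -2], [0, 1, 1], [-1, 0, 1]], D = diag(-2, 5, -2), P⁻¹ = [[-1, 0, -2], [1, 1, 1], [-1, 0, -1]].
M² = P·diag(4, 25, 4)·P⁻¹ = [[4, 0, 0], [21, 25, 21], [0, 0, 4]].
The requested entry is 25.

25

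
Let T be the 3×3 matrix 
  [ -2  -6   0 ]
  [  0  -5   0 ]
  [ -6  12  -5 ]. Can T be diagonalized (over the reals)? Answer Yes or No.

Characteristic polynomial: p(μ) = μ^3 + 12μ^2 + 45μ + 50 = (μ + 2)(μ + 5)^2.
μ = -5 has algebraic multiplicity 2; rank(T + 5I) = 1, so geometric multiplicity = 2.
Every eigenvalue has geometric = algebraic multiplicity, so T is diagonalizable.

Yes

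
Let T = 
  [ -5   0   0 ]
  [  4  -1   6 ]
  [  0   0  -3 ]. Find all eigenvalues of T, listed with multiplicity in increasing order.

-5, -3, -1

Characteristic polynomial: p(s) = s^3 + 9s^2 + 23s + 15 = (s + 1)(s + 3)(s + 5).
Roots (with multiplicity): -5, -3, -1.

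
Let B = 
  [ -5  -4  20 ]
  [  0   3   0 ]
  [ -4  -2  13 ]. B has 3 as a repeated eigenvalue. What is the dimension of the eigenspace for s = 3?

2

B − 3I = [[-8, -4, 20], [0, 0, 0], [-4, -2, 10]].
This matrix has rank 1, so its null space has dimension 3 − 1 = 2.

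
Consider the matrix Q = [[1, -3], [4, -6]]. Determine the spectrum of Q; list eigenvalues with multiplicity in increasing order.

-3, -2

Characteristic polynomial: p(s) = s^2 + 5s + 6 = (s + 2)(s + 3).
Roots (with multiplicity): -3, -2.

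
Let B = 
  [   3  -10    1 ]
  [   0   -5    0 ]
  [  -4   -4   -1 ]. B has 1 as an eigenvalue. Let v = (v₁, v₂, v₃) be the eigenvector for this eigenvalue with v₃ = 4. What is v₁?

B − 1I = [[2, -10, 1], [0, -6, 0], [-4, -4, -2]].
Solving (B − 1I)v = 0 gives the eigenspace spanned by (-2, 0, 4).
With v₃ = 4, v = (-2, 0, 4), so v₁ = -2.

-2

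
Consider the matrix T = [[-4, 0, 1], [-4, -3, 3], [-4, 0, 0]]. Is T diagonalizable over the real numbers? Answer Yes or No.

No

Characteristic polynomial: p(μ) = μ^3 + 7μ^2 + 16μ + 12 = (μ + 2)^2(μ + 3).
μ = -2 has algebraic multiplicity 2; rank(T + 2I) = 2, so geometric multiplicity = 1.
Geometric multiplicity < algebraic multiplicity, so T is not diagonalizable.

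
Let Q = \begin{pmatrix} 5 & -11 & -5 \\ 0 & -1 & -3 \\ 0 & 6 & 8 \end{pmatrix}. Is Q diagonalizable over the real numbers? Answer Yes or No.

No

Characteristic polynomial: p(r) = r^3 - 12r^2 + 45r - 50 = (r - 5)^2(r - 2).
r = 5 has algebraic multiplicity 2; rank(Q − 5I) = 2, so geometric multiplicity = 1.
Geometric multiplicity < algebraic multiplicity, so Q is not diagonalizable.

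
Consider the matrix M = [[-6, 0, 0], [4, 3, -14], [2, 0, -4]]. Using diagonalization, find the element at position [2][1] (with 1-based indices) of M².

-40

Characteristic polynomial: λ^3 + 7λ^2 - 6λ - 72 = (λ - 3)(λ + 4)(λ + 6), so the eigenvalues are -6, -4, 3.
λ=-6: eigenvector (1, -2, -1).
λ=-4: eigenvector (0, 2, 1).
λ=3: eigenvector (0, 1, 0).
P = [[1, 0, 0], [-2, 2, 1], [-1, 1, 0]], D = diag(-6, -4, 3), P⁻¹ = [[1, 0, 0], [1, 0, 1], [0, 1, -2]].
M² = P·diag(36, 16, 9)·P⁻¹ = [[36, 0, 0], [-40, 9, 14], [-20, 0, 16]].
The requested entry is -40.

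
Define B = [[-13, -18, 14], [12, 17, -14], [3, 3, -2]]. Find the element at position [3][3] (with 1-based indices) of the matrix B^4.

Characteristic polynomial: s^3 - 2s^2 - 13s - 10 = (s - 5)(s + 1)(s + 2), so the eigenvalues are -2, -1, 5.
s=5: eigenvector (1, -1, 0).
s=-1: eigenvector (-4, 5, 3).
s=-2: eigenvector (-2, 2, 1).
P = [[1, -4, -2], [-1, 5, 2], [0, 3, 1]], D = diag(5, -1, -2), P⁻¹ = [[-1, -2, 2], [1, 1, 0], [-3, -3, 1]].
B⁴ = P·diag(625, 1, 16)·P⁻¹ = [[-533, -1158, 1218], [534, 1159, -1218], [-45, -45, 16]].
The requested entry is 16.

16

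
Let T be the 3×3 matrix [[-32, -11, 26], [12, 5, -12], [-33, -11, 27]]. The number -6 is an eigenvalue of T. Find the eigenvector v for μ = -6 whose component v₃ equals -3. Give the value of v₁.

-3

T + 6I = [[-26, -11, 26], [12, 11, -12], [-33, -11, 33]].
Solving (T + 6I)v = 0 gives the eigenspace spanned by (-3, 0, -3).
With v₃ = -3, v = (-3, 0, -3), so v₁ = -3.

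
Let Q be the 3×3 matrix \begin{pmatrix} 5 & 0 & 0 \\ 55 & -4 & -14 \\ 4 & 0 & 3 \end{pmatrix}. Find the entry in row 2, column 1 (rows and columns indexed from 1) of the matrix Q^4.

407

Characteristic polynomial: t^3 - 4t^2 - 17t + 60 = (t - 5)(t - 3)(t + 4), so the eigenvalues are -4, 3, 5.
t=5: eigenvector (1, 3, 2).
t=3: eigenvector (0, -2, 1).
t=-4: eigenvector (0, 1, 0).
P = [[1, 0, 0], [3, -2, 1], [2, 1, 0]], D = diag(5, 3, -4), P⁻¹ = [[1, 0, 0], [-2, 0, 1], [-7, 1, 2]].
Q⁴ = P·diag(625, 81, 256)·P⁻¹ = [[625, 0, 0], [407, 256, 350], [1088, 0, 81]].
The requested entry is 407.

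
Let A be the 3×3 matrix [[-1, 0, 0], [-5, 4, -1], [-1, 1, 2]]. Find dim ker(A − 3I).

A − 3I = [[-4, 0, 0], [-5, 1, -1], [-1, 1, -1]].
This matrix has rank 2, so its null space has dimension 3 − 2 = 1.

1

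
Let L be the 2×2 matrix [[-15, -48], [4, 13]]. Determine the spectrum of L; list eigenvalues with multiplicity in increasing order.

-3, 1

Characteristic polynomial: p(s) = s^2 + 2s - 3 = (s - 1)(s + 3).
Roots (with multiplicity): -3, 1.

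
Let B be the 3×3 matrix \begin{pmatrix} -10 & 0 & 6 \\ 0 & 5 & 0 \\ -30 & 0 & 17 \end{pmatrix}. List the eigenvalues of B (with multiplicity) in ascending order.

Characteristic polynomial: p(r) = r^3 - 12r^2 + 45r - 50 = (r - 5)^2(r - 2).
Roots (with multiplicity): 2, 5, 5.

2, 5, 5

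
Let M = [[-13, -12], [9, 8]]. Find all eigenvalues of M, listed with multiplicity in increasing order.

-4, -1

Characteristic polynomial: p(μ) = μ^2 + 5μ + 4 = (μ + 1)(μ + 4).
Roots (with multiplicity): -4, -1.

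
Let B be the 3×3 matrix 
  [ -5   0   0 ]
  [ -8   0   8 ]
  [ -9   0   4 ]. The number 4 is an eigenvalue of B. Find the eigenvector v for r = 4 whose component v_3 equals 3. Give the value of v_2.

6

B − 4I = [[-9, 0, 0], [-8, -4, 8], [-9, 0, 0]].
Solving (B − 4I)v = 0 gives the eigenspace spanned by (0, 6, 3).
With v_3 = 3, v = (0, 6, 3), so v_2 = 6.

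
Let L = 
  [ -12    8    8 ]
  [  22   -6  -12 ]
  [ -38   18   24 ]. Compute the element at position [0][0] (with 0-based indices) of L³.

Characteristic polynomial: μ^3 - 6μ^2 - 16μ + 96 = (μ - 6)(μ - 4)(μ + 4), so the eigenvalues are -4, 4, 6.
μ=4: eigenvector (1, 1, 1).
μ=6: eigenvector (0, -1, 1).
μ=-4: eigenvector (-1, 1, -2).
P = [[1, 0, -1], [1, -1, 1], [1, 1, -2]], D = diag(4, 6, -4), P⁻¹ = [[-1, 1, 1], [-3, 1, 2], [-2, 1, 1]].
L³ = P·diag(64, 216, -64)·P⁻¹ = [[-192, 128, 128], [712, -216, -432], [-968, 408, 624]].
The requested entry is -192.

-192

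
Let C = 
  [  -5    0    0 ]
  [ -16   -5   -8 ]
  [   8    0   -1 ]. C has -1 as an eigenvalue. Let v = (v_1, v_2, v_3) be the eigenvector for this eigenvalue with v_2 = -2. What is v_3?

1

C + 1I = [[-4, 0, 0], [-16, -4, -8], [8, 0, 0]].
Solving (C + 1I)v = 0 gives the eigenspace spanned by (0, -2, 1).
With v_2 = -2, v = (0, -2, 1), so v_3 = 1.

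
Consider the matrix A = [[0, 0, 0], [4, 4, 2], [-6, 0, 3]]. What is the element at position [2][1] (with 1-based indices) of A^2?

Characteristic polynomial: s^3 - 7s^2 + 12s = s(s - 4)(s - 3), so the eigenvalues are 0, 3, 4.
s=0: eigenvector (1, -2, 2).
s=3: eigenvector (0, -2, 1).
s=4: eigenvector (0, 1, 0).
P = [[1, 0, 0], [-2, -2, 1], [2, 1, 0]], D = diag(0, 3, 4), P⁻¹ = [[1, 0, 0], [-2, 0, 1], [-2, 1, 2]].
A² = P·diag(0, 9, 16)·P⁻¹ = [[0, 0, 0], [4, 16, 14], [-18, 0, 9]].
The requested entry is 4.

4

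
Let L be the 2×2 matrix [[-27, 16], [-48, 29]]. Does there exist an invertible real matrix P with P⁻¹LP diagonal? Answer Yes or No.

Characteristic polynomial: p(t) = t^2 - 2t - 15 = (t - 5)(t + 3).
All 2 eigenvalues are distinct, so L is diagonalizable.

Yes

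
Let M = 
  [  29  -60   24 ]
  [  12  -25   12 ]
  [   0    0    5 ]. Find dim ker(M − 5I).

M − 5I = [[24, -60, 24], [12, -30, 12], [0, 0, 0]].
This matrix has rank 1, so its null space has dimension 3 − 1 = 2.

2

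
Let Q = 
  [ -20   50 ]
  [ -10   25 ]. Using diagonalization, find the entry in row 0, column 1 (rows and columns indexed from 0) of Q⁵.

31250

Characteristic polynomial: λ^2 - 5λ = λ(λ - 5), so the eigenvalues are 0, 5.
λ=5: eigenvector (2, 1).
λ=0: eigenvector (5, 2).
P = [[2, 5], [1, 2]], D = diag(5, 0), P⁻¹ = [[-2, 5], [1, -2]].
Q⁵ = P·diag(3125, 0)·P⁻¹ = [[-12500, 31250], [-6250, 15625]].
The requested entry is 31250.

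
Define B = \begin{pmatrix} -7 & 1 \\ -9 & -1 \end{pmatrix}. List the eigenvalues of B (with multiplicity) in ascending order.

-4, -4

Characteristic polynomial: p(r) = r^2 + 8r + 16 = (r + 4)^2.
Roots (with multiplicity): -4, -4.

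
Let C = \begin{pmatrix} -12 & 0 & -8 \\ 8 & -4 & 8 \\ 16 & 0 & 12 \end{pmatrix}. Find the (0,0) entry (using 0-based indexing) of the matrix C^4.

Characteristic polynomial: r^3 + 4r^2 - 16r - 64 = (r - 4)(r + 4)^2, so the eigenvalues are -4, -4, 4.
r=-4: eigenvector (1, -1, -1).
r=-4: eigenvector (0, 1, 0).
r=4: eigenvector (1, -1, -2).
P = [[1, 0, 1], [-1, 1, -1], [-1, 0, -2]], D = diag(-4, -4, 4), P⁻¹ = [[2, 0, 1], [1, 1, 0], [-1, 0, -1]].
C⁴ = P·diag(256, 256, 256)·P⁻¹ = [[256, 0, 0], [0, 256, 0], [0, 0, 256]].
The requested entry is 256.

256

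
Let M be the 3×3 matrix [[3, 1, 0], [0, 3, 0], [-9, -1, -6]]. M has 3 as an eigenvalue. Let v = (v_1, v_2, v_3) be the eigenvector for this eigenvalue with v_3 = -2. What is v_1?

2

M − 3I = [[0, 1, 0], [0, 0, 0], [-9, -1, -9]].
Solving (M − 3I)v = 0 gives the eigenspace spanned by (2, 0, -2).
With v_3 = -2, v = (2, 0, -2), so v_1 = 2.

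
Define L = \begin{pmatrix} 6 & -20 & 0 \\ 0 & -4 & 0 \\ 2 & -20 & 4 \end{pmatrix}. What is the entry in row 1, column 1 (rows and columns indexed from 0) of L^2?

Characteristic polynomial: s^3 - 6s^2 - 16s + 96 = (s - 6)(s - 4)(s + 4), so the eigenvalues are -4, 4, 6.
s=6: eigenvector (1, 0, 1).
s=4: eigenvector (0, 0, 1).
s=-4: eigenvector (2, 1, 2).
P = [[1, 0, 2], [0, 0, 1], [1, 1, 2]], D = diag(6, 4, -4), P⁻¹ = [[1, -2, 0], [-1, 0, 1], [0, 1, 0]].
L² = P·diag(36, 16, 16)·P⁻¹ = [[36, -40, 0], [0, 16, 0], [20, -40, 16]].
The requested entry is 16.

16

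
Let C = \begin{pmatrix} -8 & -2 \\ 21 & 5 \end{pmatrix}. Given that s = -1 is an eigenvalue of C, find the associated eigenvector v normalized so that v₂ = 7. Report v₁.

C + 1I = [[-7, -2], [21, 6]].
Solving (C + 1I)v = 0 gives the eigenspace spanned by (-2, 7).
With v₂ = 7, v = (-2, 7), so v₁ = -2.

-2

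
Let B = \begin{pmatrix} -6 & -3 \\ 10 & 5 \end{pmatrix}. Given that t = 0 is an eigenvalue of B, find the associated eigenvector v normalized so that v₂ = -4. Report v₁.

2

B = [[-6, -3], [10, 5]].
Solving (B)v = 0 gives the eigenspace spanned by (2, -4).
With v₂ = -4, v = (2, -4), so v₁ = 2.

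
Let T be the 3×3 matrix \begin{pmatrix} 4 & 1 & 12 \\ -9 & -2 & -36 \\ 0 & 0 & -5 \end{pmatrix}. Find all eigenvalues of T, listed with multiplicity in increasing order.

-5, 1, 1

Characteristic polynomial: p(s) = s^3 + 3s^2 - 9s + 5 = (s - 1)^2(s + 5).
Roots (with multiplicity): -5, 1, 1.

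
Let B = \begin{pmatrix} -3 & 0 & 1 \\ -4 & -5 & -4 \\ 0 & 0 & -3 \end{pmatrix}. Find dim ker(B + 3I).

1

B + 3I = [[0, 0, 1], [-4, -2, -4], [0, 0, 0]].
This matrix has rank 2, so its null space has dimension 3 − 2 = 1.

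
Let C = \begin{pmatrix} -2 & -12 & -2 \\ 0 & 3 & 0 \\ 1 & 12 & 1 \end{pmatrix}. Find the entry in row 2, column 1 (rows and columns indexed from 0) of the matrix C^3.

Characteristic polynomial: s^3 - 2s^2 - 3s = s(s - 3)(s + 1), so the eigenvalues are -1, 0, 3.
s=0: eigenvector (-1, 0, 1).
s=3: eigenvector (-4, 1, 4).
s=-1: eigenvector (-2, 0, 1).
P = [[-1, -4, -2], [0, 1, 0], [1, 4, 1]], D = diag(0, 3, -1), P⁻¹ = [[1, -4, 2], [0, 1, 0], [-1, 0, -1]].
C³ = P·diag(0, 27, -1)·P⁻¹ = [[-2, -108, -2], [0, 27, 0], [1, 108, 1]].
The requested entry is 108.

108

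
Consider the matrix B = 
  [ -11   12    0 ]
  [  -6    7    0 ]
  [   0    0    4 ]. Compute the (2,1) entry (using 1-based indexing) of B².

24

Characteristic polynomial: μ^3 - 21μ + 20 = (μ - 4)(μ - 1)(μ + 5), so the eigenvalues are -5, 1, 4.
μ=-5: eigenvector (-2, -1, 0).
μ=1: eigenvector (1, 1, 0).
μ=4: eigenvector (0, 0, 1).
P = [[-2, 1, 0], [-1, 1, 0], [0, 0, 1]], D = diag(-5, 1, 4), P⁻¹ = [[-1, 1, 0], [-1, 2, 0], [0, 0, 1]].
B² = P·diag(25, 1, 16)·P⁻¹ = [[49, -48, 0], [24, -23, 0], [0, 0, 16]].
The requested entry is 24.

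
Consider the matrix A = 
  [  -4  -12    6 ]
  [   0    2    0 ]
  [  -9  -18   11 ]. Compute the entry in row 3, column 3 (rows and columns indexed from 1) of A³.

359

Characteristic polynomial: r^3 - 9r^2 + 24r - 20 = (r - 5)(r - 2)^2, so the eigenvalues are 2, 2, 5.
r=2: eigenvector (1, 2, 5).
r=2: eigenvector (0, 1, 2).
r=5: eigenvector (2, 0, 3).
P = [[1, 0, 2], [2, 1, 0], [5, 2, 3]], D = diag(2, 2, 5), P⁻¹ = [[3, 4, -2], [-6, -7, 4], [-1, -2, 1]].
A³ = P·diag(8, 8, 125)·P⁻¹ = [[-226, -468, 234], [0, 8, 0], [-351, -702, 359]].
The requested entry is 359.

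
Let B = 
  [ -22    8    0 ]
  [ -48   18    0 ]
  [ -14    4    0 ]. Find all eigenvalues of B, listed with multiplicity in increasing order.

Characteristic polynomial: p(r) = r^3 + 4r^2 - 12r = r(r - 2)(r + 6).
Roots (with multiplicity): -6, 0, 2.

-6, 0, 2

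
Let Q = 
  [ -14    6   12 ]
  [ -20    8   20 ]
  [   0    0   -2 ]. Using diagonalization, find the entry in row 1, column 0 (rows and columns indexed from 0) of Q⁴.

2400

Characteristic polynomial: μ^3 + 8μ^2 + 20μ + 16 = (μ + 2)^2(μ + 4), so the eigenvalues are -4, -2, -2.
μ=-4: eigenvector (3, 5, 0).
μ=-2: eigenvector (1, 2, 0).
μ=-2: eigenvector (0, -2, 1).
P = [[3, 1, 0], [5, 2, -2], [0, 0, 1]], D = diag(-4, -2, -2), P⁻¹ = [[2, -1, -2], [-5, 3, 6], [0, 0, 1]].
Q⁴ = P·diag(256, 16, 16)·P⁻¹ = [[1456, -720, -1440], [2400, -1184, -2400], [0, 0, 16]].
The requested entry is 2400.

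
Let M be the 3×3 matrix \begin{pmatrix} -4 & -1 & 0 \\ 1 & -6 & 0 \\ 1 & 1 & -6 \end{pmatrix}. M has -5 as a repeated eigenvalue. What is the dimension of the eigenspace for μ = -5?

1

M + 5I = [[1, -1, 0], [1, -1, 0], [1, 1, -1]].
This matrix has rank 2, so its null space has dimension 3 − 2 = 1.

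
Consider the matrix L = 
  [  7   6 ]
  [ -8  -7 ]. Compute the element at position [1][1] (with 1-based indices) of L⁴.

Characteristic polynomial: t^2 - 1 = (t - 1)(t + 1), so the eigenvalues are -1, 1.
t=-1: eigenvector (-3, 4).
t=1: eigenvector (1, -1).
P = [[-3, 1], [4, -1]], D = diag(-1, 1), P⁻¹ = [[1, 1], [4, 3]].
L⁴ = P·diag(1, 1)·P⁻¹ = [[1, 0], [0, 1]].
The requested entry is 1.

1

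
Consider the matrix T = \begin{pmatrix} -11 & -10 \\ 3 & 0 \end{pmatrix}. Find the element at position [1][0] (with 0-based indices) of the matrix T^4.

-2013

Characteristic polynomial: r^2 + 11r + 30 = (r + 5)(r + 6), so the eigenvalues are -6, -5.
r=-5: eigenvector (-5, 3).
r=-6: eigenvector (-2, 1).
P = [[-5, -2], [3, 1]], D = diag(-5, -6), P⁻¹ = [[1, 2], [-3, -5]].
T⁴ = P·diag(625, 1296)·P⁻¹ = [[4651, 6710], [-2013, -2730]].
The requested entry is -2013.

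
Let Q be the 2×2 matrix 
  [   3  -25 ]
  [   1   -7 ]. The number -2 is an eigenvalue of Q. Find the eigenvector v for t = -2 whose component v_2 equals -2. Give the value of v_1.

Q + 2I = [[5, -25], [1, -5]].
Solving (Q + 2I)v = 0 gives the eigenspace spanned by (-10, -2).
With v_2 = -2, v = (-10, -2), so v_1 = -10.

-10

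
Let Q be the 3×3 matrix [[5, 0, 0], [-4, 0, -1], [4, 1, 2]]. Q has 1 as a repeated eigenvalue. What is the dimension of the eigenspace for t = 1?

Q − 1I = [[4, 0, 0], [-4, -1, -1], [4, 1, 1]].
This matrix has rank 2, so its null space has dimension 3 − 2 = 1.

1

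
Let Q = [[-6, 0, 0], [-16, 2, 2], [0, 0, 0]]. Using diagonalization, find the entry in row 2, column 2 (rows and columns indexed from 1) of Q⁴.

Characteristic polynomial: μ^3 + 4μ^2 - 12μ = μ(μ - 2)(μ + 6), so the eigenvalues are -6, 0, 2.
μ=-6: eigenvector (1, 2, 0).
μ=2: eigenvector (0, 1, 0).
μ=0: eigenvector (0, -1, 1).
P = [[1, 0, 0], [2, 1, -1], [0, 0, 1]], D = diag(-6, 2, 0), P⁻¹ = [[1, 0, 0], [-2, 1, 1], [0, 0, 1]].
Q⁴ = P·diag(1296, 16, 0)·P⁻¹ = [[1296, 0, 0], [2560, 16, 16], [0, 0, 0]].
The requested entry is 16.

16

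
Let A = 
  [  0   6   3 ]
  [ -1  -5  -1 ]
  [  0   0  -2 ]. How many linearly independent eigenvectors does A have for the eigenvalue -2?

A + 2I = [[2, 6, 3], [-1, -3, -1], [0, 0, 0]].
This matrix has rank 2, so its null space has dimension 3 − 2 = 1.

1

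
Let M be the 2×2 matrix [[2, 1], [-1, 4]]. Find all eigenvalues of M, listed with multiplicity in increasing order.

3, 3

Characteristic polynomial: p(t) = t^2 - 6t + 9 = (t - 3)^2.
Roots (with multiplicity): 3, 3.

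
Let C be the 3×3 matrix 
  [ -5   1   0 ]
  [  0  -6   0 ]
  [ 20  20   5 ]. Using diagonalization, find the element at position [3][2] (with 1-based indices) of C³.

500

Characteristic polynomial: μ^3 + 6μ^2 - 25μ - 150 = (μ - 5)(μ + 5)(μ + 6), so the eigenvalues are -6, -5, 5.
μ=-5: eigenvector (1, 0, -2).
μ=-6: eigenvector (-1, 1, 0).
μ=5: eigenvector (0, 0, 1).
P = [[1, -1, 0], [0, 1, 0], [-2, 0, 1]], D = diag(-5, -6, 5), P⁻¹ = [[1, 1, 0], [0, 1, 0], [2, 2, 1]].
C³ = P·diag(-125, -216, 125)·P⁻¹ = [[-125, 91, 0], [0, -216, 0], [500, 500, 125]].
The requested entry is 500.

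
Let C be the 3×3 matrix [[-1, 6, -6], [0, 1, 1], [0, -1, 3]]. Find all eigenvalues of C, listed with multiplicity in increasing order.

-1, 2, 2

Characteristic polynomial: p(μ) = μ^3 - 3μ^2 + 4 = (μ - 2)^2(μ + 1).
Roots (with multiplicity): -1, 2, 2.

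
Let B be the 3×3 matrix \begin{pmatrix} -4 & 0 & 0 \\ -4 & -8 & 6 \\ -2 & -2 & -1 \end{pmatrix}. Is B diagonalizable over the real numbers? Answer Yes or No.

Characteristic polynomial: p(s) = s^3 + 13s^2 + 56s + 80 = (s + 4)^2(s + 5).
s = -4 has algebraic multiplicity 2; rank(B + 4I) = 1, so geometric multiplicity = 2.
Every eigenvalue has geometric = algebraic multiplicity, so B is diagonalizable.

Yes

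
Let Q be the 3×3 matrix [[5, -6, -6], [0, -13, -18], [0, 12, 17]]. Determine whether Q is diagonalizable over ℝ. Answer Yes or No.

Characteristic polynomial: p(μ) = μ^3 - 9μ^2 + 15μ + 25 = (μ - 5)^2(μ + 1).
μ = 5 has algebraic multiplicity 2; rank(Q − 5I) = 1, so geometric multiplicity = 2.
Every eigenvalue has geometric = algebraic multiplicity, so Q is diagonalizable.

Yes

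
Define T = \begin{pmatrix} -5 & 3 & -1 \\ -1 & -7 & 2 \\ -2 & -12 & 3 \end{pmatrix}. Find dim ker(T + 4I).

T + 4I = [[-1, 3, -1], [-1, -3, 2], [-2, -12, 7]].
This matrix has rank 2, so its null space has dimension 3 − 2 = 1.

1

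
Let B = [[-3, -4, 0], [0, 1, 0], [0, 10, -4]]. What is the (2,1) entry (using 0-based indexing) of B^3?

Characteristic polynomial: s^3 + 6s^2 + 5s - 12 = (s - 1)(s + 3)(s + 4), so the eigenvalues are -4, -3, 1.
s=-4: eigenvector (0, 0, 1).
s=1: eigenvector (-1, 1, 2).
s=-3: eigenvector (1, 0, 0).
P = [[0, -1, 1], [0, 1, 0], [1, 2, 0]], D = diag(-4, 1, -3), P⁻¹ = [[0, -2, 1], [0, 1, 0], [1, 1, 0]].
B³ = P·diag(-64, 1, -27)·P⁻¹ = [[-27, -28, 0], [0, 1, 0], [0, 130, -64]].
The requested entry is 130.

130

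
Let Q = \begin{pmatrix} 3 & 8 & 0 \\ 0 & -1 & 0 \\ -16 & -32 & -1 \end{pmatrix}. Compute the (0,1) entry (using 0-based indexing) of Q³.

56

Characteristic polynomial: s^3 - s^2 - 5s - 3 = (s - 3)(s + 1)^2, so the eigenvalues are -1, -1, 3.
s=3: eigenvector (1, 0, -4).
s=-1: eigenvector (-2, 1, -2).
s=-1: eigenvector (0, 0, 1).
P = [[1, -2, 0], [0, 1, 0], [-4, -2, 1]], D = diag(3, -1, -1), P⁻¹ = [[1, 2, 0], [0, 1, 0], [4, 10, 1]].
Q³ = P·diag(27, -1, -1)·P⁻¹ = [[27, 56, 0], [0, -1, 0], [-112, -224, -1]].
The requested entry is 56.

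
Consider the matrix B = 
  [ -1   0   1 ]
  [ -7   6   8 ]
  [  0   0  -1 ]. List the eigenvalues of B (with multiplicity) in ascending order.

-1, -1, 6

Characteristic polynomial: p(r) = r^3 - 4r^2 - 11r - 6 = (r - 6)(r + 1)^2.
Roots (with multiplicity): -1, -1, 6.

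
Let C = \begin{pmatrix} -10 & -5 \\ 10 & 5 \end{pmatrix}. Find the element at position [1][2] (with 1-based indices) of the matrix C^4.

Characteristic polynomial: s^2 + 5s = s(s + 5), so the eigenvalues are -5, 0.
s=-5: eigenvector (1, -1).
s=0: eigenvector (-1, 2).
P = [[1, -1], [-1, 2]], D = diag(-5, 0), P⁻¹ = [[2, 1], [1, 1]].
C⁴ = P·diag(625, 0)·P⁻¹ = [[1250, 625], [-1250, -625]].
The requested entry is 625.

625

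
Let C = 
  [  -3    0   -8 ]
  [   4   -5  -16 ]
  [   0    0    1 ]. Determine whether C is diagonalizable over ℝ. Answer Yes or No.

Yes

Characteristic polynomial: p(μ) = μ^3 + 7μ^2 + 7μ - 15 = (μ - 1)(μ + 3)(μ + 5).
All 3 eigenvalues are distinct, so C is diagonalizable.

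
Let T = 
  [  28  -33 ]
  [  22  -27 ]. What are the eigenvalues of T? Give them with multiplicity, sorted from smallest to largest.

-5, 6

Characteristic polynomial: p(s) = s^2 - s - 30 = (s - 6)(s + 5).
Roots (with multiplicity): -5, 6.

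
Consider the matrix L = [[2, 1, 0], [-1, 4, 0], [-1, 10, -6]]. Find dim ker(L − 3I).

1

L − 3I = [[-1, 1, 0], [-1, 1, 0], [-1, 10, -9]].
This matrix has rank 2, so its null space has dimension 3 − 2 = 1.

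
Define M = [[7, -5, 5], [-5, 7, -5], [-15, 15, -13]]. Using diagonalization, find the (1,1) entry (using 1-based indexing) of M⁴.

-49

Characteristic polynomial: λ^3 - λ^2 - 8λ + 12 = (λ - 2)^2(λ + 3), so the eigenvalues are -3, 2, 2.
λ=2: eigenvector (1, 0, -1).
λ=-3: eigenvector (1, -1, -3).
λ=2: eigenvector (0, 1, 1).
P = [[1, 1, 0], [0, -1, 1], [-1, -3, 1]], D = diag(2, -3, 2), P⁻¹ = [[2, -1, 1], [-1, 1, -1], [-1, 2, -1]].
M⁴ = P·diag(16, 81, 16)·P⁻¹ = [[-49, 65, -65], [65, -49, 65], [195, -195, 211]].
The requested entry is -49.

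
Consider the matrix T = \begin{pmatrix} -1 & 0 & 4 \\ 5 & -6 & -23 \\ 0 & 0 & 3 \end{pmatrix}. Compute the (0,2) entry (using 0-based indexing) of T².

8

Characteristic polynomial: r^3 + 4r^2 - 15r - 18 = (r - 3)(r + 1)(r + 6), so the eigenvalues are -6, -1, 3.
r=-1: eigenvector (1, 1, 0).
r=-6: eigenvector (0, 1, 0).
r=3: eigenvector (1, -2, 1).
P = [[1, 0, 1], [1, 1, -2], [0, 0, 1]], D = diag(-1, -6, 3), P⁻¹ = [[1, 0, -1], [-1, 1, 3], [0, 0, 1]].
T² = P·diag(1, 36, 9)·P⁻¹ = [[1, 0, 8], [-35, 36, 89], [0, 0, 9]].
The requested entry is 8.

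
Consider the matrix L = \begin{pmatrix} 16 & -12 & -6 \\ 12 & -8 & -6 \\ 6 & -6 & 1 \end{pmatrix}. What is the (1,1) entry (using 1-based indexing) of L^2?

Characteristic polynomial: λ^3 - 9λ^2 + 24λ - 16 = (λ - 4)^2(λ - 1), so the eigenvalues are 1, 4, 4.
λ=4: eigenvector (1, 1, 0).
λ=1: eigenvector (2, 2, 1).
λ=4: eigenvector (-4, -3, -2).
P = [[1, 2, -4], [1, 2, -3], [0, 1, -2]], D = diag(4, 1, 4), P⁻¹ = [[1, 0, -2], [-2, 2, 1], [-1, 1, 0]].
L² = P·diag(16, 1, 16)·P⁻¹ = [[76, -60, -30], [60, -44, -30], [30, -30, 1]].
The requested entry is 76.

76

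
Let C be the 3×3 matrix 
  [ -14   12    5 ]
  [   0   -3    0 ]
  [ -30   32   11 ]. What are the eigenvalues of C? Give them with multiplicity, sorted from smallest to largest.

Characteristic polynomial: p(λ) = λ^3 + 6λ^2 + 5λ - 12 = (λ - 1)(λ + 3)(λ + 4).
Roots (with multiplicity): -4, -3, 1.

-4, -3, 1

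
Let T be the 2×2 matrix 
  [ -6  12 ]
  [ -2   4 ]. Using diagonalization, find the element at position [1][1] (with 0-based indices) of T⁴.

-32

Characteristic polynomial: s^2 + 2s = s(s + 2), so the eigenvalues are -2, 0.
s=-2: eigenvector (3, 1).
s=0: eigenvector (2, 1).
P = [[3, 2], [1, 1]], D = diag(-2, 0), P⁻¹ = [[1, -2], [-1, 3]].
T⁴ = P·diag(16, 0)·P⁻¹ = [[48, -96], [16, -32]].
The requested entry is -32.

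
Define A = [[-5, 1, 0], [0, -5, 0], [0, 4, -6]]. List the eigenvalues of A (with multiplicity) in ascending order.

-6, -5, -5

Characteristic polynomial: p(λ) = λ^3 + 16λ^2 + 85λ + 150 = (λ + 5)^2(λ + 6).
Roots (with multiplicity): -6, -5, -5.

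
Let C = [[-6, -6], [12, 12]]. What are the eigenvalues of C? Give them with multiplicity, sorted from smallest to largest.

0, 6

Characteristic polynomial: p(μ) = μ^2 - 6μ = μ(μ - 6).
Roots (with multiplicity): 0, 6.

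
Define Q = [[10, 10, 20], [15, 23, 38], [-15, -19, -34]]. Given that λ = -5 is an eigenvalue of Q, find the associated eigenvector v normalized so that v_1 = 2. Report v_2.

3

Q + 5I = [[15, 10, 20], [15, 28, 38], [-15, -19, -29]].
Solving (Q + 5I)v = 0 gives the eigenspace spanned by (2, 3, -3).
With v_1 = 2, v = (2, 3, -3), so v_2 = 3.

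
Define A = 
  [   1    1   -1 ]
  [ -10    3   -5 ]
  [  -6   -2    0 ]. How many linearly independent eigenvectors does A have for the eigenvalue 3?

A − 3I = [[-2, 1, -1], [-10, 0, -5], [-6, -2, -3]].
This matrix has rank 2, so its null space has dimension 3 − 2 = 1.

1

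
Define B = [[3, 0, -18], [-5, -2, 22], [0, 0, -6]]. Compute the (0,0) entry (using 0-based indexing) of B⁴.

81

Characteristic polynomial: t^3 + 5t^2 - 12t - 36 = (t - 3)(t + 2)(t + 6), so the eigenvalues are -6, -2, 3.
t=3: eigenvector (1, -1, 0).
t=-2: eigenvector (0, 1, 0).
t=-6: eigenvector (2, -3, 1).
P = [[1, 0, 2], [-1, 1, -3], [0, 0, 1]], D = diag(3, -2, -6), P⁻¹ = [[1, 0, -2], [1, 1, 1], [0, 0, 1]].
B⁴ = P·diag(81, 16, 1296)·P⁻¹ = [[81, 0, 2430], [-65, 16, -3710], [0, 0, 1296]].
The requested entry is 81.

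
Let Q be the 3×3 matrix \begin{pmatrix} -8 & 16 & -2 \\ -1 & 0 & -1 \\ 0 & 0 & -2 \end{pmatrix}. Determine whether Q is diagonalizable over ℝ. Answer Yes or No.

No

Characteristic polynomial: p(λ) = λ^3 + 10λ^2 + 32λ + 32 = (λ + 2)(λ + 4)^2.
λ = -4 has algebraic multiplicity 2; rank(Q + 4I) = 2, so geometric multiplicity = 1.
Geometric multiplicity < algebraic multiplicity, so Q is not diagonalizable.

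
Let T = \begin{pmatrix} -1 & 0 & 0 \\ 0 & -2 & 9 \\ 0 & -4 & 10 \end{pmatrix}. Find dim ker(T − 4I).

1

T − 4I = [[-5, 0, 0], [0, -6, 9], [0, -4, 6]].
This matrix has rank 2, so its null space has dimension 3 − 2 = 1.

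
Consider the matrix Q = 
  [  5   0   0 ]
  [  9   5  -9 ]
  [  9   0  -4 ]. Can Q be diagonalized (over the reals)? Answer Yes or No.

Characteristic polynomial: p(λ) = λ^3 - 6λ^2 - 15λ + 100 = (λ - 5)^2(λ + 4).
λ = 5 has algebraic multiplicity 2; rank(Q − 5I) = 1, so geometric multiplicity = 2.
Every eigenvalue has geometric = algebraic multiplicity, so Q is diagonalizable.

Yes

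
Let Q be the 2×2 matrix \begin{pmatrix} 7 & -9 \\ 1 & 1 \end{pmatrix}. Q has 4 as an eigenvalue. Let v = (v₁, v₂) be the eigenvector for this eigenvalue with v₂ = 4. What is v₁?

12

Q − 4I = [[3, -9], [1, -3]].
Solving (Q − 4I)v = 0 gives the eigenspace spanned by (12, 4).
With v₂ = 4, v = (12, 4), so v₁ = 12.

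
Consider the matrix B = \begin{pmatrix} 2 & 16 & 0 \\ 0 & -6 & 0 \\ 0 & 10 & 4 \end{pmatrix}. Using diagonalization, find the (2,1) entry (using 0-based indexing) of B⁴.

Characteristic polynomial: s^3 - 28s + 48 = (s - 4)(s - 2)(s + 6), so the eigenvalues are -6, 2, 4.
s=2: eigenvector (1, 0, 0).
s=4: eigenvector (0, 0, 1).
s=-6: eigenvector (-2, 1, -1).
P = [[1, 0, -2], [0, 0, 1], [0, 1, -1]], D = diag(2, 4, -6), P⁻¹ = [[1, 2, 0], [0, 1, 1], [0, 1, 0]].
B⁴ = P·diag(16, 256, 1296)·P⁻¹ = [[16, -2560, 0], [0, 1296, 0], [0, -1040, 256]].
The requested entry is -1040.

-1040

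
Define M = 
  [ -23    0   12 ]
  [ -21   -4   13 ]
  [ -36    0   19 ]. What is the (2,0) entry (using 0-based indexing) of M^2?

144

Characteristic polynomial: μ^3 + 8μ^2 + 11μ - 20 = (μ - 1)(μ + 4)(μ + 5), so the eigenvalues are -5, -4, 1.
μ=1: eigenvector (1, 1, 2).
μ=-4: eigenvector (0, 1, 0).
μ=-5: eigenvector (-2, -3, -3).
P = [[1, 0, -2], [1, 1, -3], [2, 0, -3]], D = diag(1, -4, -5), P⁻¹ = [[-3, 0, 2], [-3, 1, 1], [-2, 0, 1]].
M² = P·diag(1, 16, 25)·P⁻¹ = [[97, 0, -48], [99, 16, -57], [144, 0, -71]].
The requested entry is 144.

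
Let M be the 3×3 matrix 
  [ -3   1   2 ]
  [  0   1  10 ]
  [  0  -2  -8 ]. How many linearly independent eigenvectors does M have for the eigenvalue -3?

M + 3I = [[0, 1, 2], [0, 4, 10], [0, -2, -5]].
This matrix has rank 2, so its null space has dimension 3 − 2 = 1.

1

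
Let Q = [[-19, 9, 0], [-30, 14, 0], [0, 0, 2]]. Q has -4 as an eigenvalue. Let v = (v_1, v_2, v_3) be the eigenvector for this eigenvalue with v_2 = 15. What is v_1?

9

Q + 4I = [[-15, 9, 0], [-30, 18, 0], [0, 0, 6]].
Solving (Q + 4I)v = 0 gives the eigenspace spanned by (9, 15, 0).
With v_2 = 15, v = (9, 15, 0), so v_1 = 9.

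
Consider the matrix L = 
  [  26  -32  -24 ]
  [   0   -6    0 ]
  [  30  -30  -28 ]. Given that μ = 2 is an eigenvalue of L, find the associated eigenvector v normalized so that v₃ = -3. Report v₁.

L − 2I = [[24, -32, -24], [0, -8, 0], [30, -30, -30]].
Solving (L − 2I)v = 0 gives the eigenspace spanned by (-3, 0, -3).
With v₃ = -3, v = (-3, 0, -3), so v₁ = -3.

-3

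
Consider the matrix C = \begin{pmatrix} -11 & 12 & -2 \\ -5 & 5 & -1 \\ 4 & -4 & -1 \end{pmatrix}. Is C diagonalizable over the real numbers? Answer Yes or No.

No

Characteristic polynomial: p(s) = s^3 + 7s^2 + 15s + 9 = (s + 1)(s + 3)^2.
s = -3 has algebraic multiplicity 2; rank(C + 3I) = 2, so geometric multiplicity = 1.
Geometric multiplicity < algebraic multiplicity, so C is not diagonalizable.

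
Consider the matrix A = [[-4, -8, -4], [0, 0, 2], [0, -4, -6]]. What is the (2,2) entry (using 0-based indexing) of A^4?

Characteristic polynomial: r^3 + 10r^2 + 32r + 32 = (r + 2)(r + 4)^2, so the eigenvalues are -4, -4, -2.
r=-4: eigenvector (1, 0, 0).
r=-4: eigenvector (0, -1, 2).
r=-2: eigenvector (2, -1, 1).
P = [[1, 0, 2], [0, -1, -1], [0, 2, 1]], D = diag(-4, -4, -2), P⁻¹ = [[1, 4, 2], [0, 1, 1], [0, -2, -1]].
A⁴ = P·diag(256, 256, 16)·P⁻¹ = [[256, 960, 480], [0, -224, -240], [0, 480, 496]].
The requested entry is 496.

496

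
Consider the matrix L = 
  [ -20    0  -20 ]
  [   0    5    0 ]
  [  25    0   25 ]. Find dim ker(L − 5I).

2

L − 5I = [[-25, 0, -20], [0, 0, 0], [25, 0, 20]].
This matrix has rank 1, so its null space has dimension 3 − 1 = 2.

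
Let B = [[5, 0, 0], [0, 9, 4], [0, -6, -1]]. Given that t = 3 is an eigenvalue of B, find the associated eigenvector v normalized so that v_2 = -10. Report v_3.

15

B − 3I = [[2, 0, 0], [0, 6, 4], [0, -6, -4]].
Solving (B − 3I)v = 0 gives the eigenspace spanned by (0, -10, 15).
With v_2 = -10, v = (0, -10, 15), so v_3 = 15.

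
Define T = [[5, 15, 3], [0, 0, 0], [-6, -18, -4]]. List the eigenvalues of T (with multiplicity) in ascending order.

Characteristic polynomial: p(λ) = λ^3 - λ^2 - 2λ = λ(λ - 2)(λ + 1).
Roots (with multiplicity): -1, 0, 2.

-1, 0, 2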